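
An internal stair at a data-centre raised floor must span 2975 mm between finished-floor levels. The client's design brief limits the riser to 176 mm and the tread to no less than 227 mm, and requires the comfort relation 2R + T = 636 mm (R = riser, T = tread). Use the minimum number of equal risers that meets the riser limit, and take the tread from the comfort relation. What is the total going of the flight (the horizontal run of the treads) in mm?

2975 / 176 = 16.903 → round up to 17 risers.
Riser R = 2975 / 17 = 175 mm, within the 176 mm limit.
Tread T = 636 − 2 × 175 = 286 mm (≥ 227 mm).
Treads = 17 − 1 = 16; going = 16 × 286 = 4576 mm.

4576 mm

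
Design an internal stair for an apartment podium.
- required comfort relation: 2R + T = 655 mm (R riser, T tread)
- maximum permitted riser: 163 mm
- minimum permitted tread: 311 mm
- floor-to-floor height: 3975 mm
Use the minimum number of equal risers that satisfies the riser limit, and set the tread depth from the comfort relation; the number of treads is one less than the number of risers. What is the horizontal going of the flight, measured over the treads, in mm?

3975 / 163 = 24.39, so 25 risers are needed.
Each riser is 3975/25 = 159 mm (≤ 163 mm).
T = 655 − 2·159 = 337 mm, which satisfies the 311 mm minimum.
25 risers give 24 treads; going = 24 × 337 = 8088 mm.

8088 mm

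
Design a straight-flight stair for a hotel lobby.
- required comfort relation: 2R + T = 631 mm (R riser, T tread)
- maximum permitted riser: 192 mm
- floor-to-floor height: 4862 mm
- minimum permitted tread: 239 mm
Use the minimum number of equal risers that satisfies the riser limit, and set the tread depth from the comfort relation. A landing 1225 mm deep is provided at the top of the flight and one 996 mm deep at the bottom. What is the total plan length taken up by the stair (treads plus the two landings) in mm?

8646 mm

4862 / 192 = 25.323 → round up to 26 risers.
R = 4862 ÷ 26 = 187 mm.
From 2R + T = 631: T = 631 − 374 = 257 mm.
Treads = 26 − 1 = 25; going = 25 × 257 = 6425 mm.
Enclosure = 6425 + 1225 + 996 = 8646 mm.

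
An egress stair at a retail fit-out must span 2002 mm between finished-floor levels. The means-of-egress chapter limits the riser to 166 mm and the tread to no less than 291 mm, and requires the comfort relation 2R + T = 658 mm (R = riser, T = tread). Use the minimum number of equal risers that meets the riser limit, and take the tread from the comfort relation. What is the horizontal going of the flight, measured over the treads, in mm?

At most 166 each: 2002/166 = 12.06, giving 13 risers.
Each riser is 2002/13 = 154 mm (≤ 166 mm).
From 2R + T = 658: T = 658 − 308 = 350 mm.
Treads = 13 − 1 = 12; going = 12 × 350 = 4200 mm.

4200 mm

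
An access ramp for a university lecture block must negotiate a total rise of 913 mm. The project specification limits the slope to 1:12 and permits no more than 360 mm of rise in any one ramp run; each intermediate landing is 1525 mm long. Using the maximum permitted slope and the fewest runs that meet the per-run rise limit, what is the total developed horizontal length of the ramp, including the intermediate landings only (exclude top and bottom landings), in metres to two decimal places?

14.01 m

913 / 360 = 2.54, so 3 ramp runs are needed. That means 2 intermediate landings.
Ramp run (horizontal) at 1:12: 913 × 12 = 10956 mm.
2 intermediate landings contribute 2 × 1525 = 3050 mm.
Total developed length = 10956 + 3050 = 14006 mm.
= 14.01 m.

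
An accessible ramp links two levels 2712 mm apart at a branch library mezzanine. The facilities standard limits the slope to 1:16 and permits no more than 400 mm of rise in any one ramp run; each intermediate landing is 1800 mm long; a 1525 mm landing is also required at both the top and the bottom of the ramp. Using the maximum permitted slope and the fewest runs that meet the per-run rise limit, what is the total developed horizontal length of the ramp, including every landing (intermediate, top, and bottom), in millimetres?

57242 mm

⌈2712/400⌉ = 7 ramp runs. That means 6 intermediate landings.
Horizontal run for 2712 mm of rise at 1:16 is 2712 × 16 = 43392 mm.
Intermediate landings: 6 × 1800 = 10800 mm.
Top and bottom landings: 2 × 1525 = 3050 mm.
Total = 43392 + 10800 + 3050 = 57242 mm.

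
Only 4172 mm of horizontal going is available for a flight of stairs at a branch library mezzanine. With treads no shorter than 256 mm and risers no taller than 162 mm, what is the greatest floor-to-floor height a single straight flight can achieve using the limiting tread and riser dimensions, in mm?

2754 mm

Treads that fit: ⌊4172 / 256⌋ = 16.
Risers = treads + 1 = 17.
Maximum height = 17 × 162 = 2754 mm.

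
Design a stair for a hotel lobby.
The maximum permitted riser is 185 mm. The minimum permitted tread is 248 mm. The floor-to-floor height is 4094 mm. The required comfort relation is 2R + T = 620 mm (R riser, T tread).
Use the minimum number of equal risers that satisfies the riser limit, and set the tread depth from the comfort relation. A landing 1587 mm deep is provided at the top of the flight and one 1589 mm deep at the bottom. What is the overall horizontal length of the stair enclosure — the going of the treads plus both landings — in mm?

4094 / 185 = 22.13, so 23 risers are needed.
Riser R = 4094 / 23 = 178 mm, within the 185 mm limit.
From 2R + T = 620: T = 620 − 356 = 264 mm.
Treads = 23 − 1 = 22; going = 22 × 264 = 5808 mm.
Add landings: 5808 + 1587 + 1589 = 8984 mm.

8984 mm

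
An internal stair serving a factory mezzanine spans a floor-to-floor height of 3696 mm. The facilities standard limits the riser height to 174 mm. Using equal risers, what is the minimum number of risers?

⌈3696/174⌉ = 22 risers.

22 risers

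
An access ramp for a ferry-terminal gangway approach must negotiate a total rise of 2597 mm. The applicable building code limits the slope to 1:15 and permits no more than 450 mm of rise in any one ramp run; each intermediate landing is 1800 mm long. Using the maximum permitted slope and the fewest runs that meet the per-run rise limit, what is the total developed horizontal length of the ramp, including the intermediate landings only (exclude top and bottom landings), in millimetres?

2597 / 450 = 5.771 → round up to 6 ramp runs. That means 5 intermediate landings.
Ramp run (horizontal) at 1:15: 2597 × 15 = 38955 mm.
Intermediate landings: 5 × 1800 = 9000 mm.
Developed length = 38955 + 9000 = 47955 mm.

47955 mm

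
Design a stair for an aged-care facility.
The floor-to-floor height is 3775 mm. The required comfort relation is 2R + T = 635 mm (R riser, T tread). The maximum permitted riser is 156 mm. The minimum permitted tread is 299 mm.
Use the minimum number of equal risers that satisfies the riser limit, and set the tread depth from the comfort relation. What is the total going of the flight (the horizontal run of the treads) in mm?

⌈3775/156⌉ = 25 risers.
Each riser is 3775/25 = 151 mm (≤ 156 mm).
T = 635 − 2·151 = 333 mm, which satisfies the 299 mm minimum.
Going = (25 − 1) × 333 = 7992 mm.

7992 mm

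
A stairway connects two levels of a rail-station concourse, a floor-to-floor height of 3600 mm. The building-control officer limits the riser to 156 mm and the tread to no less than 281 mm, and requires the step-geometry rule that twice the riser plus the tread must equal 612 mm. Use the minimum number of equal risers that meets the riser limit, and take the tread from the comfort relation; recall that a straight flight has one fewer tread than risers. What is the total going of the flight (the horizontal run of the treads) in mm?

7176 mm

3600 / 156 = 23.077 → round up to 24 risers.
Riser R = 3600 / 24 = 150 mm, within the 156 mm limit.
From 2R + T = 612: T = 612 − 300 = 312 mm.
Going = (24 − 1) × 312 = 7176 mm.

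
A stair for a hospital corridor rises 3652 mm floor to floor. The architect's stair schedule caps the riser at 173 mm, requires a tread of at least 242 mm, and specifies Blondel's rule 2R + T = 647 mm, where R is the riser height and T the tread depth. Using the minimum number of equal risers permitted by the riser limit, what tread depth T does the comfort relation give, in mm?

315 mm

At most 173 each: 3652/173 = 21.11, giving 22 risers.
R = 3652 ÷ 22 = 166 mm.
From 2R + T = 647: T = 647 − 332 = 315 mm.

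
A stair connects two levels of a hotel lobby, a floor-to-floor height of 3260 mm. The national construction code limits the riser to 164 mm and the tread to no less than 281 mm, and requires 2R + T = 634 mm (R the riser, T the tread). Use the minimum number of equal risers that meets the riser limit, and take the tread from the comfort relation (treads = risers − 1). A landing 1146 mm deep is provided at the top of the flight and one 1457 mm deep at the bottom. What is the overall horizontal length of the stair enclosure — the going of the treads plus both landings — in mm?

At most 164 each: 3260/164 = 19.88, giving 20 risers.
Riser R = 3260 / 20 = 163 mm, within the 164 mm limit.
T = 634 − 2·163 = 308 mm, which satisfies the 281 mm minimum.
20 risers give 19 treads; going = 19 × 308 = 5852 mm.
Add landings: 5852 + 1146 + 1457 = 8455 mm.

8455 mm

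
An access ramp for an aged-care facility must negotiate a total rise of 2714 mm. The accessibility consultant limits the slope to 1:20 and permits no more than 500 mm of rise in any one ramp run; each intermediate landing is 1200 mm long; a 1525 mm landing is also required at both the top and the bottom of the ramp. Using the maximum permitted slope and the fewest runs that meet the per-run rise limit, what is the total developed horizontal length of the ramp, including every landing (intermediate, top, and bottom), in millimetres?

63330 mm

At most 500 each: 2714/500 = 5.43, giving 6 ramp runs. That means 5 intermediate landings.
Horizontal run for 2714 mm of rise at 1:20 is 2714 × 20 = 54280 mm.
5 intermediate landings contribute 5 × 1200 = 6000 mm.
Top and bottom landings: 2 × 1525 = 3050 mm.
Total = 54280 + 6000 + 3050 = 63330 mm.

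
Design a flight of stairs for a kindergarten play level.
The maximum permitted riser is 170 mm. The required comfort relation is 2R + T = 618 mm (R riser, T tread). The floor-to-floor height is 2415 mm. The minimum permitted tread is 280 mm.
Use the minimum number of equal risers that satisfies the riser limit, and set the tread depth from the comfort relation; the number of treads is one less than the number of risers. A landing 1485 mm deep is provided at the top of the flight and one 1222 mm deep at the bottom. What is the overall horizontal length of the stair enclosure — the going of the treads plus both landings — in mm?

At most 170 each: 2415/170 = 14.21, giving 15 risers.
R = 2415 ÷ 15 = 161 mm.
T = 618 − 2·161 = 296 mm, which satisfies the 280 mm minimum.
15 risers give 14 treads; going = 14 × 296 = 4144 mm.
Enclosure = 4144 + 1485 + 1222 = 6851 mm.

6851 mm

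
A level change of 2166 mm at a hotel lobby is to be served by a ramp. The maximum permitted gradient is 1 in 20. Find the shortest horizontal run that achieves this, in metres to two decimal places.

Run = rise × 20 = 2166 × 20 = 43320 mm.
43320 mm = 43.32 m.

43.32 m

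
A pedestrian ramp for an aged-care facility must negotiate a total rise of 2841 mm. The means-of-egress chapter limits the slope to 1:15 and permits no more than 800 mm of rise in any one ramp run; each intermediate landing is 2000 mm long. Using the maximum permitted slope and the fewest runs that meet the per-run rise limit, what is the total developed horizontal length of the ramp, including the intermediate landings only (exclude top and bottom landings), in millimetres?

⌈2841/800⌉ = 4 ramp runs. That means 3 intermediate landings.
Ramp run (horizontal) at 1:15: 2841 × 15 = 42615 mm.
Intermediate landings: 3 × 2000 = 6000 mm.
Developed length = 42615 + 6000 = 48615 mm.

48615 mm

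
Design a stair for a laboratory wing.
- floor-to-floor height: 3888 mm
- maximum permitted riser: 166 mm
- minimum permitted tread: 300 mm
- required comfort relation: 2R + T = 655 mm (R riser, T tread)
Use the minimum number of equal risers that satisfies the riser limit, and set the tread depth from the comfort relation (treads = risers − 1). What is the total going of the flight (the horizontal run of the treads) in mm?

7613 mm

3888 / 166 = 23.422 → round up to 24 risers.
R = 3888 ÷ 24 = 162 mm.
T = 655 − 2·162 = 331 mm, which satisfies the 300 mm minimum.
Treads = 24 − 1 = 23; going = 23 × 331 = 7613 mm.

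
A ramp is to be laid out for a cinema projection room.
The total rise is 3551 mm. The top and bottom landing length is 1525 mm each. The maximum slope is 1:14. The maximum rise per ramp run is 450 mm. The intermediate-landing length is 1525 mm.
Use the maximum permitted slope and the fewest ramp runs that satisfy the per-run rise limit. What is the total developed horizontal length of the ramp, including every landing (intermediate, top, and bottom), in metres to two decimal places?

63.44 m

3551 / 450 = 7.89, so 8 ramp runs are needed. That means 7 intermediate landings.
Horizontal run for 3551 mm of rise at 1:14 is 3551 × 14 = 49714 mm.
7 intermediate landings contribute 7 × 1525 = 10675 mm.
Top and bottom landings: 2 × 1525 = 3050 mm.
Total = 49714 + 10675 + 3050 = 63439 mm.
= 63.44 m.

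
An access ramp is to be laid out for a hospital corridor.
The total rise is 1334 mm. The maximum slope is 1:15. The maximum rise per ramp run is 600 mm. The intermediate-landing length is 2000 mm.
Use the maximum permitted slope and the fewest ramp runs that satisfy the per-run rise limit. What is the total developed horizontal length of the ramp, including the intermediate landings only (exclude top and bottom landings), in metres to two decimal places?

24.01 m

⌈1334/600⌉ = 3 ramp runs. That means 2 intermediate landings.
Ramp run (horizontal) at 1:15: 1334 × 15 = 20010 mm.
2 intermediate landings contribute 2 × 2000 = 4000 mm.
Developed length = 20010 + 4000 = 24010 mm.
= 24.01 m.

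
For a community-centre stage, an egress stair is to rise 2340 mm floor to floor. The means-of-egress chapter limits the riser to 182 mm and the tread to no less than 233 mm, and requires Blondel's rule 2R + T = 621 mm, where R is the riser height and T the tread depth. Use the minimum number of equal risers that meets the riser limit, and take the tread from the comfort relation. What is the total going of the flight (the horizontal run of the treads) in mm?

At most 182 each: 2340/182 = 12.86, giving 13 risers.
Each riser is 2340/13 = 180 mm (≤ 182 mm).
T = 621 − 2·180 = 261 mm, which satisfies the 233 mm minimum.
Going = (13 − 1) × 261 = 3132 mm.

3132 mm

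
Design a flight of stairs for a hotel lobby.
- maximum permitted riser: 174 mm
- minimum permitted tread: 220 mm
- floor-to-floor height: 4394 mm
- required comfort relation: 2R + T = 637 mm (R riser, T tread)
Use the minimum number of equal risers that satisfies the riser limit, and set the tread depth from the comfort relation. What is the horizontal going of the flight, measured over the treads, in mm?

4394 / 174 = 25.253 → round up to 26 risers.
Riser R = 4394 / 26 = 169 mm, within the 174 mm limit.
Tread T = 637 − 2 × 169 = 299 mm (≥ 220 mm).
Going = (26 − 1) × 299 = 7475 mm.

7475 mm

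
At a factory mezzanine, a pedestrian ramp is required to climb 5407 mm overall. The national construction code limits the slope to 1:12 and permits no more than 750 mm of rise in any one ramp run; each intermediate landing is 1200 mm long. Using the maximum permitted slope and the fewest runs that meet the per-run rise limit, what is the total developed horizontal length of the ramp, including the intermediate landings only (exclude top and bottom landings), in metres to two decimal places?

At most 750 each: 5407/750 = 7.21, giving 8 ramp runs. That means 7 intermediate landings.
Horizontal run for 5407 mm of rise at 1:12 is 5407 × 12 = 64884 mm.
Intermediate landings: 7 × 1200 = 8400 mm.
Total developed length = 64884 + 8400 = 73284 mm.
= 73.28 m.

73.28 m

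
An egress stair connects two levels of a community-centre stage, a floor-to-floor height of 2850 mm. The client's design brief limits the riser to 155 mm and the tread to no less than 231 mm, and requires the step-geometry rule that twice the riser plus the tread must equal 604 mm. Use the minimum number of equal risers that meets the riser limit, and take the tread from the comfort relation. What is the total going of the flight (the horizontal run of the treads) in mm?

5472 mm

2850 / 155 = 18.387 → round up to 19 risers.
R = 2850 ÷ 19 = 150 mm.
Tread T = 604 − 2 × 150 = 304 mm (≥ 231 mm).
Going = (19 − 1) × 304 = 5472 mm.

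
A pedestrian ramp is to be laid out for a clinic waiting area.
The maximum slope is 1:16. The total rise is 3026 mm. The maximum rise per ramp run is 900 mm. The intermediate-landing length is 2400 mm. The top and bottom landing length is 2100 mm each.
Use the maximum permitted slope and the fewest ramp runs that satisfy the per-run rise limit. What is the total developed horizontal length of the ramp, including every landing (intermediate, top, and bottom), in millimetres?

At most 900 each: 3026/900 = 3.36, giving 4 ramp runs. That means 3 intermediate landings.
Horizontal run for 3026 mm of rise at 1:16 is 3026 × 16 = 48416 mm.
Intermediate landings: 3 × 2400 = 7200 mm.
Top and bottom landings: 2 × 2100 = 4200 mm.
Total = 48416 + 7200 + 4200 = 59816 mm.

59816 mm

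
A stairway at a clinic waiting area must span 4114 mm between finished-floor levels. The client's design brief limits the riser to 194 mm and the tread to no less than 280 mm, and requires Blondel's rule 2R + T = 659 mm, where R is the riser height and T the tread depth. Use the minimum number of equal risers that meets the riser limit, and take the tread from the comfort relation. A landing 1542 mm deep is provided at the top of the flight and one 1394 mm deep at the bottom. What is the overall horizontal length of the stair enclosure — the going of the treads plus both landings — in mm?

8921 mm

At most 194 each: 4114/194 = 21.21, giving 22 risers.
Each riser is 4114/22 = 187 mm (≤ 194 mm).
T = 659 − 2·187 = 285 mm, which satisfies the 280 mm minimum.
Going = (22 − 1) × 285 = 5985 mm.
Add landings: 5985 + 1542 + 1394 = 8921 mm.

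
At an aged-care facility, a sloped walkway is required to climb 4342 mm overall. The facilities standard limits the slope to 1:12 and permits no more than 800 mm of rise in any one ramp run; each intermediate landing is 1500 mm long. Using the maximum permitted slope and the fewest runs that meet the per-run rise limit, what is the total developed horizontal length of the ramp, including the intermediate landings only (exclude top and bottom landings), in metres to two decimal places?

59.60 m

⌈4342/800⌉ = 6 ramp runs. That means 5 intermediate landings.
Horizontal run for 4342 mm of rise at 1:12 is 4342 × 12 = 52104 mm.
Intermediate landings: 5 × 1500 = 7500 mm.
Developed length = 52104 + 7500 = 59604 mm.
= 59.60 m.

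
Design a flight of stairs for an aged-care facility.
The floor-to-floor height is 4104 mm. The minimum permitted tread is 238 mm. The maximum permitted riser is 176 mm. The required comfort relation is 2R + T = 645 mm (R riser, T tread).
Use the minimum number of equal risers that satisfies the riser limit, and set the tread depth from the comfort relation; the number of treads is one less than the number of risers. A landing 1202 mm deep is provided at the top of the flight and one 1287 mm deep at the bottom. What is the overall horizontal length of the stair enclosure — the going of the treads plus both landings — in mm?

4104 / 176 = 23.32, so 24 risers are needed.
Riser R = 4104 / 24 = 171 mm, within the 176 mm limit.
Tread T = 645 − 2 × 171 = 303 mm (≥ 238 mm).
Treads = 24 − 1 = 23; going = 23 × 303 = 6969 mm.
Add landings: 6969 + 1202 + 1287 = 9458 mm.

9458 mm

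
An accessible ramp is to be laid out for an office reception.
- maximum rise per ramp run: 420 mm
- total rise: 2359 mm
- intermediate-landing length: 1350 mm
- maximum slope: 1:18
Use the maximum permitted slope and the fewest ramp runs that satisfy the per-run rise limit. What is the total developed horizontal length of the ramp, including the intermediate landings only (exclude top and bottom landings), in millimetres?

49212 mm

At most 420 each: 2359/420 = 5.62, giving 6 ramp runs. That means 5 intermediate landings.
Ramp run (horizontal) at 1:18: 2359 × 18 = 42462 mm.
5 intermediate landings contribute 5 × 1350 = 6750 mm.
Developed length = 42462 + 6750 = 49212 mm.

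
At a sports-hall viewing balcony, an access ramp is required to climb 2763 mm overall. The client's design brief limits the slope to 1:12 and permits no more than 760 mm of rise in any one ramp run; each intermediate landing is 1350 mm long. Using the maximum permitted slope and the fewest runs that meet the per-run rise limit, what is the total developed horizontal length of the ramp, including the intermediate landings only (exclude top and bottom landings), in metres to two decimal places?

37.21 m

2763 / 760 = 3.636 → round up to 4 ramp runs. That means 3 intermediate landings.
Horizontal run for 2763 mm of rise at 1:12 is 2763 × 12 = 33156 mm.
3 intermediate landings contribute 3 × 1350 = 4050 mm.
Total developed length = 33156 + 4050 = 37206 mm.
= 37.21 m.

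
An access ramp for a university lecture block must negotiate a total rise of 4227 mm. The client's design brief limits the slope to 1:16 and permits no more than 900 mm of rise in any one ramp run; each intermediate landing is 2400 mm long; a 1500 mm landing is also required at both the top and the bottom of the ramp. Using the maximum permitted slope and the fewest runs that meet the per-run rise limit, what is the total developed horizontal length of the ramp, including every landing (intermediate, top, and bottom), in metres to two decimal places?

80.23 m

4227 / 900 = 4.697 → round up to 5 ramp runs. That means 4 intermediate landings.
Horizontal run for 4227 mm of rise at 1:16 is 4227 × 16 = 67632 mm.
Intermediate landings: 4 × 2400 = 9600 mm.
Top and bottom landings: 2 × 1500 = 3000 mm.
Total = 67632 + 9600 + 3000 = 80232 mm.
= 80.23 m.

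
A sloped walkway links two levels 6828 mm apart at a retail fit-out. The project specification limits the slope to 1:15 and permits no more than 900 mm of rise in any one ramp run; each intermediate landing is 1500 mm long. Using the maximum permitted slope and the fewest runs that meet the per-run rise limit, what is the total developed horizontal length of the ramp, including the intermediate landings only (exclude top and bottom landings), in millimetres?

6828 / 900 = 7.587 → round up to 8 ramp runs. That means 7 intermediate landings.
Ramp run (horizontal) at 1:15: 6828 × 15 = 102420 mm.
7 intermediate landings contribute 7 × 1500 = 10500 mm.
Total developed length = 102420 + 10500 = 112920 mm.

112920 mm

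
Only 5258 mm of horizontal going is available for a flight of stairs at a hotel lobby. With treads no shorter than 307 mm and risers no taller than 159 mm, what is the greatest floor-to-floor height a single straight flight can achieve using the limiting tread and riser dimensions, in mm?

5258 / 307 = 17.13, so 17 treads fit.
Risers = treads + 1 = 18.
Maximum height = 18 × 159 = 2862 mm.

2862 mm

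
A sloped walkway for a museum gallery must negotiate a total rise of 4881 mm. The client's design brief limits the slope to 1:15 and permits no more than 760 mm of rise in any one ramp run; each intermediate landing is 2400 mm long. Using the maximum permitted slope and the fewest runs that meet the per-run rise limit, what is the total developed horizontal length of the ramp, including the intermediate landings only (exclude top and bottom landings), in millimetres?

4881 / 760 = 6.42, so 7 ramp runs are needed. That means 6 intermediate landings.
Horizontal run for 4881 mm of rise at 1:15 is 4881 × 15 = 73215 mm.
Intermediate landings: 6 × 2400 = 14400 mm.
Developed length = 73215 + 14400 = 87615 mm.

87615 mm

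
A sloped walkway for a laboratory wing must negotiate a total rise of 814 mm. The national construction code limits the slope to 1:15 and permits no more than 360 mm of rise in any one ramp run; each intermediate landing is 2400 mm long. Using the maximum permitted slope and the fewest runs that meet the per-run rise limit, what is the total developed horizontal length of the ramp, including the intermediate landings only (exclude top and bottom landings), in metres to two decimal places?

17.01 m

814 / 360 = 2.261 → round up to 3 ramp runs. That means 2 intermediate landings.
Horizontal run for 814 mm of rise at 1:15 is 814 × 15 = 12210 mm.
Intermediate landings: 2 × 2400 = 4800 mm.
Total developed length = 12210 + 4800 = 17010 mm.
= 17.01 m.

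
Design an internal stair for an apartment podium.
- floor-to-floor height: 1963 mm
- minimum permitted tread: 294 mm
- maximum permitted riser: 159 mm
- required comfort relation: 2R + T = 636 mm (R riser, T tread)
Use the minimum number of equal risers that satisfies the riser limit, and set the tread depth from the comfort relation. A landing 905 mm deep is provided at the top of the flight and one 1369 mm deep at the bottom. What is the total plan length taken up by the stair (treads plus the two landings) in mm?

6282 mm

1963 / 159 = 12.35, so 13 risers are needed.
R = 1963 ÷ 13 = 151 mm.
From 2R + T = 636: T = 636 − 302 = 334 mm.
Going = (13 − 1) × 334 = 4008 mm.
Add landings: 4008 + 905 + 1369 = 6282 mm.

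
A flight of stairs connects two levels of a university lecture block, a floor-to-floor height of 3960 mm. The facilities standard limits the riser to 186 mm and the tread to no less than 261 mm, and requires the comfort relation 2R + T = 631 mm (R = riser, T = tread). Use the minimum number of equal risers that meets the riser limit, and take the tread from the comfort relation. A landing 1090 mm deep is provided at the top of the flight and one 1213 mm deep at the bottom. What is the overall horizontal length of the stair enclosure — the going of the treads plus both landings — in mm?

3960 / 186 = 21.29, so 22 risers are needed.
Each riser is 3960/22 = 180 mm (≤ 186 mm).
From 2R + T = 631: T = 631 − 360 = 271 mm.
22 risers give 21 treads; going = 21 × 271 = 5691 mm.
Add landings: 5691 + 1090 + 1213 = 7994 mm.

7994 mm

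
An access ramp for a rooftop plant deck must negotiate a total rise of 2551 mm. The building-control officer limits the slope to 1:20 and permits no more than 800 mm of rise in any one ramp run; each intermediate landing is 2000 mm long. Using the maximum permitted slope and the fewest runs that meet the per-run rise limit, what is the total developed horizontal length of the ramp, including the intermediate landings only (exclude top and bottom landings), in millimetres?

57020 mm

⌈2551/800⌉ = 4 ramp runs. That means 3 intermediate landings.
Horizontal run for 2551 mm of rise at 1:20 is 2551 × 20 = 51020 mm.
3 intermediate landings contribute 3 × 2000 = 6000 mm.
Total developed length = 51020 + 6000 = 57020 mm.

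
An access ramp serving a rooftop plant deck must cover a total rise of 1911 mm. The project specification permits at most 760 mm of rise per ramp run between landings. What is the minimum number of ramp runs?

3 runs

⌈1911/760⌉ = 3 ramp runs.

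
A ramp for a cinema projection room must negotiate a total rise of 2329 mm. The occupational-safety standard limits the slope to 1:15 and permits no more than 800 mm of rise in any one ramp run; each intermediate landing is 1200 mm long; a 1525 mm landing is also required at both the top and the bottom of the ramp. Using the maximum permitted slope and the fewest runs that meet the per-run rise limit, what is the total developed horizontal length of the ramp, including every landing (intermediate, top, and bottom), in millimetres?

40385 mm

2329 / 800 = 2.91, so 3 ramp runs are needed. That means 2 intermediate landings.
Ramp run (horizontal) at 1:15: 2329 × 15 = 34935 mm.
2 intermediate landings contribute 2 × 1200 = 2400 mm.
Top and bottom landings: 2 × 1525 = 3050 mm.
Total = 34935 + 2400 + 3050 = 40385 mm.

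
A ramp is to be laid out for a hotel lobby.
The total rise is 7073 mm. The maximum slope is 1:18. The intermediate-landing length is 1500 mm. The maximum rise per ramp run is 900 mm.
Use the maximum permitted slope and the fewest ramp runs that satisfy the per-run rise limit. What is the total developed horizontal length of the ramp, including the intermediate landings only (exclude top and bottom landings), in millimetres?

137814 mm

7073 / 900 = 7.86, so 8 ramp runs are needed. That means 7 intermediate landings.
Ramp run (horizontal) at 1:18: 7073 × 18 = 127314 mm.
7 intermediate landings contribute 7 × 1500 = 10500 mm.
Total developed length = 127314 + 10500 = 137814 mm.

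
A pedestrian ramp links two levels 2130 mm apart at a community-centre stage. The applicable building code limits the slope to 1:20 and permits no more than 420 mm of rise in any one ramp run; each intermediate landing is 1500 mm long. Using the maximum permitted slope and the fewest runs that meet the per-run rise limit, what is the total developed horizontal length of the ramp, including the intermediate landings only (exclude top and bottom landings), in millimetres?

50100 mm

At most 420 each: 2130/420 = 5.07, giving 6 ramp runs. That means 5 intermediate landings.
Ramp run (horizontal) at 1:20: 2130 × 20 = 42600 mm.
5 intermediate landings contribute 5 × 1500 = 7500 mm.
Total developed length = 42600 + 7500 = 50100 mm.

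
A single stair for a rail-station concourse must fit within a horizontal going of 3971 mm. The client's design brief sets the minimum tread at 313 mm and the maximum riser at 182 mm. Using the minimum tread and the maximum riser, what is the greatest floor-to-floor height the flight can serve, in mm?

3971 / 313 = 12.69, so 12 treads fit.
Risers = treads + 1 = 13.
Maximum height = 13 × 182 = 2366 mm.

2366 mm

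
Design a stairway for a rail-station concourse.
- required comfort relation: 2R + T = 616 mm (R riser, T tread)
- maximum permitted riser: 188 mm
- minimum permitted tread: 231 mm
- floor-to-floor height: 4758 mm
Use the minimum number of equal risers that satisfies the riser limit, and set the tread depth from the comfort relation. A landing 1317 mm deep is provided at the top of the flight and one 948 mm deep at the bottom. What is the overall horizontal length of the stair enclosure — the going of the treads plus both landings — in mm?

8515 mm

4758 / 188 = 25.31, so 26 risers are needed.
R = 4758 ÷ 26 = 183 mm.
Tread T = 616 − 2 × 183 = 250 mm (≥ 231 mm).
26 risers give 25 treads; going = 25 × 250 = 6250 mm.
Enclosure = 6250 + 1317 + 948 = 8515 mm.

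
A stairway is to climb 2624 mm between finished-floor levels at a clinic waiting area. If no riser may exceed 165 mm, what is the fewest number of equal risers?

16 risers

⌈2624/165⌉ = 16 risers.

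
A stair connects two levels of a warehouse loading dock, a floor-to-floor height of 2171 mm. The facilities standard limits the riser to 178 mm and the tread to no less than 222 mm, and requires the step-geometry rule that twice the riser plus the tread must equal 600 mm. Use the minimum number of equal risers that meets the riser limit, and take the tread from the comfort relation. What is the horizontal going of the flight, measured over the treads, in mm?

2171 / 178 = 12.20, so 13 risers are needed.
Each riser is 2171/13 = 167 mm (≤ 178 mm).
Tread T = 600 − 2 × 167 = 266 mm (≥ 222 mm).
13 risers give 12 treads; going = 12 × 266 = 3192 mm.

3192 mm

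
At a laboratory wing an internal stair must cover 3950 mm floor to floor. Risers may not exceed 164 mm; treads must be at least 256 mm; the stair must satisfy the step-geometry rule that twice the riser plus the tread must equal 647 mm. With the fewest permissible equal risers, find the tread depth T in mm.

331 mm

3950 / 164 = 24.085 → round up to 25 risers.
R = 3950 ÷ 25 = 158 mm.
Tread T = 647 − 2 × 158 = 331 mm (≥ 256 mm).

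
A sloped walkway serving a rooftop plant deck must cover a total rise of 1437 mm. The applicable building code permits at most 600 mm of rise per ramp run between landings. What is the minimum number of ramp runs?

3 runs

1437 / 600 = 2.40, so 3 ramp runs are needed.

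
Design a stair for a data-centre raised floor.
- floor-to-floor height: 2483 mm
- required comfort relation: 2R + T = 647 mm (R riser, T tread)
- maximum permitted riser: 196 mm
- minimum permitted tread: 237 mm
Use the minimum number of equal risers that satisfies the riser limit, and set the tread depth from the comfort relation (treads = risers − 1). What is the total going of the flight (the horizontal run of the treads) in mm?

2483 / 196 = 12.67, so 13 risers are needed.
Riser R = 2483 / 13 = 191 mm, within the 196 mm limit.
Tread T = 647 − 2 × 191 = 265 mm (≥ 237 mm).
13 risers give 12 treads; going = 12 × 265 = 3180 mm.

3180 mm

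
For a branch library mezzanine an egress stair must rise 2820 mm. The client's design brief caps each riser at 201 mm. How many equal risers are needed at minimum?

15 risers

⌈2820/201⌉ = 15 risers.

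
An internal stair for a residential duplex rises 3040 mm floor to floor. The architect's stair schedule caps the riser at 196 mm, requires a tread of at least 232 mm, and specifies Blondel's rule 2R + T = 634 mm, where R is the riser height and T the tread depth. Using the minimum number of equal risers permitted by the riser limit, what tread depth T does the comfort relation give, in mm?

254 mm

3040 / 196 = 15.510 → round up to 16 risers.
Riser R = 3040 / 16 = 190 mm, within the 196 mm limit.
T = 634 − 2·190 = 254 mm, which satisfies the 232 mm minimum.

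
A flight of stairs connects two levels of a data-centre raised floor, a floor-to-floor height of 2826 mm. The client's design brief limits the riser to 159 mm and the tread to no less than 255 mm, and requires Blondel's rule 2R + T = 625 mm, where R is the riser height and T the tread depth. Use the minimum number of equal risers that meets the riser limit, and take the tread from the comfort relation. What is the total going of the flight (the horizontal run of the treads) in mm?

At most 159 each: 2826/159 = 17.77, giving 18 risers.
Each riser is 2826/18 = 157 mm (≤ 159 mm).
Tread T = 625 − 2 × 157 = 311 mm (≥ 255 mm).
18 risers give 17 treads; going = 17 × 311 = 5287 mm.

5287 mm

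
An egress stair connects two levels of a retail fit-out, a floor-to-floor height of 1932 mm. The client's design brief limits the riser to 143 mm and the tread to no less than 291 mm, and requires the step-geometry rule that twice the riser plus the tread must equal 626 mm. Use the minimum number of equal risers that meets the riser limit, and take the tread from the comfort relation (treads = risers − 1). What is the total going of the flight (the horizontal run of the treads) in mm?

4550 mm

⌈1932/143⌉ = 14 risers.
R = 1932 ÷ 14 = 138 mm.
Tread T = 626 − 2 × 138 = 350 mm (≥ 291 mm).
14 risers give 13 treads; going = 13 × 350 = 4550 mm.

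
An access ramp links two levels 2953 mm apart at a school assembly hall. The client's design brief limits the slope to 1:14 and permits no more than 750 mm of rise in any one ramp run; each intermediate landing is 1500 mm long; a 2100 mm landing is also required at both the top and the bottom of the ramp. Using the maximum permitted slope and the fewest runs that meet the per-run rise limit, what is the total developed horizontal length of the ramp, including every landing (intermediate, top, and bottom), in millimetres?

50042 mm

2953 / 750 = 3.937 → round up to 4 ramp runs. That means 3 intermediate landings.
Horizontal run for 2953 mm of rise at 1:14 is 2953 × 14 = 41342 mm.
Intermediate landings: 3 × 1500 = 4500 mm.
Top and bottom landings: 2 × 2100 = 4200 mm.
Total = 41342 + 4500 + 4200 = 50042 mm.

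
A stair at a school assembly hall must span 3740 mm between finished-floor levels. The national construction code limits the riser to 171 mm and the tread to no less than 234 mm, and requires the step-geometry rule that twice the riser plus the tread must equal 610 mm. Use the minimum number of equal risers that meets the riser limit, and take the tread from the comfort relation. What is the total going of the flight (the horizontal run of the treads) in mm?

3740 / 171 = 21.871 → round up to 22 risers.
R = 3740 ÷ 22 = 170 mm.
T = 610 − 2·170 = 270 mm, which satisfies the 234 mm minimum.
Treads = 22 − 1 = 21; going = 21 × 270 = 5670 mm.

5670 mm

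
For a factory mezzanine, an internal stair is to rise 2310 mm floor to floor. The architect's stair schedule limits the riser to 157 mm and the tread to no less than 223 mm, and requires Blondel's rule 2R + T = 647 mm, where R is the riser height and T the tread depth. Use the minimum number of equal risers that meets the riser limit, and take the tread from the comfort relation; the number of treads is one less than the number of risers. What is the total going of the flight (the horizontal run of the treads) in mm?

2310 / 157 = 14.71, so 15 risers are needed.
Riser R = 2310 / 15 = 154 mm, within the 157 mm limit.
T = 647 − 2·154 = 339 mm, which satisfies the 223 mm minimum.
15 risers give 14 treads; going = 14 × 339 = 4746 mm.

4746 mm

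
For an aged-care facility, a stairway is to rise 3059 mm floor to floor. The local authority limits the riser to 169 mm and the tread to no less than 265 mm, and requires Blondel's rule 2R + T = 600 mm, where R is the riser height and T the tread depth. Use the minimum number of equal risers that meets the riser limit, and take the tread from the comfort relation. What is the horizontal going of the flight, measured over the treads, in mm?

At most 169 each: 3059/169 = 18.10, giving 19 risers.
Riser R = 3059 / 19 = 161 mm, within the 169 mm limit.
From 2R + T = 600: T = 600 − 322 = 278 mm.
Treads = 19 − 1 = 18; going = 18 × 278 = 5004 mm.

5004 mm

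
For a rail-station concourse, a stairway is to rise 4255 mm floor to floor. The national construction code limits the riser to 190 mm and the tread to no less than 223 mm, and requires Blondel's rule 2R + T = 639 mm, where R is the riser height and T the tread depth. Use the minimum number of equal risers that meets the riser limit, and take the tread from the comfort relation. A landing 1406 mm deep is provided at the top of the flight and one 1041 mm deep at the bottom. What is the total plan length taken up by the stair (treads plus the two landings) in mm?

4255 / 190 = 22.395 → round up to 23 risers.
R = 4255 ÷ 23 = 185 mm.
T = 639 − 2·185 = 269 mm, which satisfies the 223 mm minimum.
23 risers give 22 treads; going = 22 × 269 = 5918 mm.
Add landings: 5918 + 1406 + 1041 = 8365 mm.

8365 mm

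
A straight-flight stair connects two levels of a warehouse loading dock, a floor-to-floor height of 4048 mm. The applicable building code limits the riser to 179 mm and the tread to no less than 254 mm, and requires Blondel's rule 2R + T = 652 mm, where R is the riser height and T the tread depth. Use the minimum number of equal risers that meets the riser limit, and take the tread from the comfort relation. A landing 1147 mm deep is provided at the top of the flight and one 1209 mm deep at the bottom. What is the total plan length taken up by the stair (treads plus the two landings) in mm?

4048 / 179 = 22.615 → round up to 23 risers.
Riser R = 4048 / 23 = 176 mm, within the 179 mm limit.
Tread T = 652 − 2 × 176 = 300 mm (≥ 254 mm).
23 risers give 22 treads; going = 22 × 300 = 6600 mm.
Enclosure = 6600 + 1147 + 1209 = 8956 mm.

8956 mm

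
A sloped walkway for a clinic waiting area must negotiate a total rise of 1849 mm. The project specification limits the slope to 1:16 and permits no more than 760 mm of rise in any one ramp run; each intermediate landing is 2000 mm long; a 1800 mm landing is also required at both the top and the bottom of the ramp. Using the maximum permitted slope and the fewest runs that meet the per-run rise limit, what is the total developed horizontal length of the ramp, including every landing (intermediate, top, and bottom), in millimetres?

1849 / 760 = 2.43, so 3 ramp runs are needed. That means 2 intermediate landings.
Ramp run (horizontal) at 1:16: 1849 × 16 = 29584 mm.
2 intermediate landings contribute 2 × 2000 = 4000 mm.
Top and bottom landings: 2 × 1800 = 3600 mm.
Total = 29584 + 4000 + 3600 = 37184 mm.

37184 mm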